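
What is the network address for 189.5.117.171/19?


IP:   10111101.00000101.01110101.10101011
Mask: 11111111.11111111.11100000.00000000
AND operation:
Net:  10111101.00000101.01100000.00000000
Network: 189.5.96.0/19


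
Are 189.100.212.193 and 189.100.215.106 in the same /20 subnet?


Mask: 255.255.240.0
189.100.212.193 AND mask = 189.100.208.0
189.100.215.106 AND mask = 189.100.208.0
Yes, same subnet (189.100.208.0)


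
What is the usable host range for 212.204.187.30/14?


Network: 212.204.0.0
Broadcast: 212.207.255.255
First usable = network + 1
Last usable = broadcast - 1
Range: 212.204.0.1 to 212.207.255.254


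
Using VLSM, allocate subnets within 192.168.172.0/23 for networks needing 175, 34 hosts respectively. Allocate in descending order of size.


175 hosts -> /24 (254 usable): 192.168.172.0/24
34 hosts -> /26 (62 usable): 192.168.173.0/26
Allocation: 192.168.172.0/24 (175 hosts, 254 usable); 192.168.173.0/26 (34 hosts, 62 usable)


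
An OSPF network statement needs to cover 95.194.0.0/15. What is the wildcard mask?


Subnet mask: 255.254.0.0
Wildcard = 255.255.255.255 - subnet mask
255 - 255 = 0
255 - 254 = 1
255 - 0 = 255
255 - 0 = 255
Wildcard: 0.1.255.255


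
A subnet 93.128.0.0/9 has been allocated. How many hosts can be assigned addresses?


Host bits = 32 - 9 = 23
Total addresses = 2^23 = 8388608
Usable = total - 2 (network and broadcast)
Usable hosts: 8388606


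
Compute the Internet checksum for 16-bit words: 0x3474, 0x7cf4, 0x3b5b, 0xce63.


Sum all words (with carry folding):
+ 0x3474 = 0x3474
+ 0x7cf4 = 0xb168
+ 0x3b5b = 0xecc3
+ 0xce63 = 0xbb27
One's complement: ~0xbb27
Checksum = 0x44d8


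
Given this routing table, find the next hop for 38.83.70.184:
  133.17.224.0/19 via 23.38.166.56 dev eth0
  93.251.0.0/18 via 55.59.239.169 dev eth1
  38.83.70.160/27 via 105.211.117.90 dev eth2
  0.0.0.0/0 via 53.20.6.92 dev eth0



Longest prefix match for 38.83.70.184:
  /19 133.17.224.0: no
  /18 93.251.0.0: no
  /27 38.83.70.160: MATCH
  /0 0.0.0.0: MATCH
Selected: next-hop 105.211.117.90 via eth2 (matched /27)


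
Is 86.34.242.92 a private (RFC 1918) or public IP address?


RFC 1918 private ranges:
  10.0.0.0/8 (10.0.0.0 - 10.255.255.255)
  172.16.0.0/12 (172.16.0.0 - 172.31.255.255)
  192.168.0.0/16 (192.168.0.0 - 192.168.255.255)
Public (not in any RFC 1918 range)


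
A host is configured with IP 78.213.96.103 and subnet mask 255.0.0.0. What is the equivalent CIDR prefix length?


Binary: 11111111.00000000.00000000.00000000
Count leading 1s
Prefix: /8


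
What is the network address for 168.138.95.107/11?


IP:   10101000.10001010.01011111.01101011
Mask: 11111111.11100000.00000000.00000000
AND operation:
Net:  10101000.10000000.00000000.00000000
Network: 168.128.0.0/11


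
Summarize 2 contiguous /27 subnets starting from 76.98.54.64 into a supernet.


Original prefix: /27
Number of subnets: 2 = 2^1
New prefix = 27 - 1 = 26
Supernet: 76.98.54.64/26


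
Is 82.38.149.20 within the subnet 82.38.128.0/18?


Subnet network: 82.38.128.0
Test IP AND mask: 82.38.128.0
Yes, 82.38.149.20 is in 82.38.128.0/18


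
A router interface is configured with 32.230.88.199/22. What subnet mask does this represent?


/22 means 22 network bits, 10 host bits
Binary: 11111111111111111111110000000000
Mask: 255.255.252.0


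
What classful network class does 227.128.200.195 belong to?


First octet: 227
Binary: 11100011
1110xxxx -> Class D (224-239)
Class D (multicast), default mask N/A


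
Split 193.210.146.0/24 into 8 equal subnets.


New prefix = 24 + 3 = 27
Each subnet has 32 addresses
  193.210.146.0/27
  193.210.146.32/27
  193.210.146.64/27
  193.210.146.96/27
  193.210.146.128/27
  193.210.146.160/27
  193.210.146.192/27
  193.210.146.224/27
Subnets: 193.210.146.0/27, 193.210.146.32/27, 193.210.146.64/27, 193.210.146.96/27, 193.210.146.128/27, 193.210.146.160/27, 193.210.146.192/27, 193.210.146.224/27


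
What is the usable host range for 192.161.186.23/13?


Network: 192.160.0.0
Broadcast: 192.167.255.255
First usable = network + 1
Last usable = broadcast - 1
Range: 192.160.0.1 to 192.167.255.254


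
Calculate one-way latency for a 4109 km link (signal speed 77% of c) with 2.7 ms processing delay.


Speed = 0.77 * 3e5 km/s = 231000 km/s
Propagation delay = 4109 / 231000 = 0.0178 s = 17.7879 ms
Processing delay = 2.7 ms
Total one-way latency = 20.4879 ms


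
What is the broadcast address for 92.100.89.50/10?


Network: 92.64.0.0/10
Host bits = 22
Set all host bits to 1:
Broadcast: 92.127.255.255


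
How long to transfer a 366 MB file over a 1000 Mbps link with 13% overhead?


Effective throughput = 1000 * (1 - 13/100) = 870 Mbps
File size in Mb = 366 * 8 = 2928 Mb
Time = 2928 / 870
Time = 3.3655 seconds


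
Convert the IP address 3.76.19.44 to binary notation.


3 = 00000011
76 = 01001100
19 = 00010011
44 = 00101100
Binary: 00000011.01001100.00010011.00101100


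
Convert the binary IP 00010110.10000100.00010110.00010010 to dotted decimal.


00010110 = 22
10000100 = 132
00010110 = 22
00010010 = 18
IP: 22.132.22.18


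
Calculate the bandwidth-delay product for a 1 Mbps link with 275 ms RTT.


BDP = bandwidth * RTT
= 1 Mbps * 275 ms
= 1 * 1e6 * 275 / 1000 bits
= 275000 bits
= 34375 bytes
= 33.5693 KB
BDP = 275000 bits (34375 bytes)


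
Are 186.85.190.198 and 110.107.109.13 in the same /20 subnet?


Mask: 255.255.240.0
186.85.190.198 AND mask = 186.85.176.0
110.107.109.13 AND mask = 110.107.96.0
No, different subnets (186.85.176.0 vs 110.107.96.0)


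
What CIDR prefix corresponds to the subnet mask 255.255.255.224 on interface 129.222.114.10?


Binary: 11111111.11111111.11111111.11100000
Count leading 1s
Prefix: /27


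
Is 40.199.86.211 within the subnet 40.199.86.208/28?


Subnet network: 40.199.86.208
Test IP AND mask: 40.199.86.208
Yes, 40.199.86.211 is in 40.199.86.208/28


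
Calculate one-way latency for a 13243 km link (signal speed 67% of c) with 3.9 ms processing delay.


Speed = 0.67 * 3e5 km/s = 201000 km/s
Propagation delay = 13243 / 201000 = 0.0659 s = 65.8856 ms
Processing delay = 3.9 ms
Total one-way latency = 69.7856 ms


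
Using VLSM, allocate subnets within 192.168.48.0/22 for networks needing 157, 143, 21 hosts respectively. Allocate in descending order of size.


157 hosts -> /24 (254 usable): 192.168.48.0/24
143 hosts -> /24 (254 usable): 192.168.49.0/24
21 hosts -> /27 (30 usable): 192.168.50.0/27
Allocation: 192.168.48.0/24 (157 hosts, 254 usable); 192.168.49.0/24 (143 hosts, 254 usable); 192.168.50.0/27 (21 hosts, 30 usable)


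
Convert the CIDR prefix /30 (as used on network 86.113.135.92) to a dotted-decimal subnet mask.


/30 means 30 network bits, 2 host bits
Binary: 11111111111111111111111111111100
Mask: 255.255.255.252


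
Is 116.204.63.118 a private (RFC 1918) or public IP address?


RFC 1918 private ranges:
  10.0.0.0/8 (10.0.0.0 - 10.255.255.255)
  172.16.0.0/12 (172.16.0.0 - 172.31.255.255)
  192.168.0.0/16 (192.168.0.0 - 192.168.255.255)
Public (not in any RFC 1918 range)


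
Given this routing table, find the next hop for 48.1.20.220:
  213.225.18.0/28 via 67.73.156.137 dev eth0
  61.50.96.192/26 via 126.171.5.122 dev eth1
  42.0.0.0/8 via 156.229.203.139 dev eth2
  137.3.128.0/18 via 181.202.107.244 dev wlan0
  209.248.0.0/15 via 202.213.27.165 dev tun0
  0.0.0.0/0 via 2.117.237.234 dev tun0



Longest prefix match for 48.1.20.220:
  /28 213.225.18.0: no
  /26 61.50.96.192: no
  /8 42.0.0.0: no
  /18 137.3.128.0: no
  /15 209.248.0.0: no
  /0 0.0.0.0: MATCH
Selected: next-hop 2.117.237.234 via tun0 (matched /0)


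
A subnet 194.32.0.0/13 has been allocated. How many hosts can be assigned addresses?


Host bits = 32 - 13 = 19
Total addresses = 2^19 = 524288
Usable = total - 2 (network and broadcast)
Usable hosts: 524286


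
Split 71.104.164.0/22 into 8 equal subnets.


New prefix = 22 + 3 = 25
Each subnet has 128 addresses
  71.104.164.0/25
  71.104.164.128/25
  71.104.165.0/25
  71.104.165.128/25
  71.104.166.0/25
  71.104.166.128/25
  71.104.167.0/25
  71.104.167.128/25
Subnets: 71.104.164.0/25, 71.104.164.128/25, 71.104.165.0/25, 71.104.165.128/25, 71.104.166.0/25, 71.104.166.128/25, 71.104.167.0/25, 71.104.167.128/25


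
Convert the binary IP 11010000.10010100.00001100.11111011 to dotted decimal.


11010000 = 208
10010100 = 148
00001100 = 12
11111011 = 251
IP: 208.148.12.251


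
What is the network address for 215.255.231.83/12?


IP:   11010111.11111111.11100111.01010011
Mask: 11111111.11110000.00000000.00000000
AND operation:
Net:  11010111.11110000.00000000.00000000
Network: 215.240.0.0/12


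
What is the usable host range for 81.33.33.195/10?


Network: 81.0.0.0
Broadcast: 81.63.255.255
First usable = network + 1
Last usable = broadcast - 1
Range: 81.0.0.1 to 81.63.255.254


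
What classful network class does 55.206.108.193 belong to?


First octet: 55
Binary: 00110111
0xxxxxxx -> Class A (1-126)
Class A, default mask 255.0.0.0 (/8)


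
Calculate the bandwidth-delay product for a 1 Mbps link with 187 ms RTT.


BDP = bandwidth * RTT
= 1 Mbps * 187 ms
= 1 * 1e6 * 187 / 1000 bits
= 187000 bits
= 23375 bytes
= 22.8271 KB
BDP = 187000 bits (23375 bytes)


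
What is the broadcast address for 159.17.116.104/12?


Network: 159.16.0.0/12
Host bits = 20
Set all host bits to 1:
Broadcast: 159.31.255.255


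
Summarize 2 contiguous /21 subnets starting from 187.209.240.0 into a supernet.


Original prefix: /21
Number of subnets: 2 = 2^1
New prefix = 21 - 1 = 20
Supernet: 187.209.240.0/20


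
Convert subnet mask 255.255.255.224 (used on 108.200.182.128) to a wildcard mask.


Subnet mask: 255.255.255.224
Wildcard = 255.255.255.255 - subnet mask
255 - 255 = 0
255 - 255 = 0
255 - 255 = 0
255 - 224 = 31
Wildcard: 0.0.0.31


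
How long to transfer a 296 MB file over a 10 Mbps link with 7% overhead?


Effective throughput = 10 * (1 - 7/100) = 9.3 Mbps
File size in Mb = 296 * 8 = 2368 Mb
Time = 2368 / 9.3
Time = 254.6237 seconds


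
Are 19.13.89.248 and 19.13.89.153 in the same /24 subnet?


Mask: 255.255.255.0
19.13.89.248 AND mask = 19.13.89.0
19.13.89.153 AND mask = 19.13.89.0
Yes, same subnet (19.13.89.0)


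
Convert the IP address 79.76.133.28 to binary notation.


79 = 01001111
76 = 01001100
133 = 10000101
28 = 00011100
Binary: 01001111.01001100.10000101.00011100


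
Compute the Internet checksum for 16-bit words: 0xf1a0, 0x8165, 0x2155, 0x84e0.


Sum all words (with carry folding):
+ 0xf1a0 = 0xf1a0
+ 0x8165 = 0x7306
+ 0x2155 = 0x945b
+ 0x84e0 = 0x193c
One's complement: ~0x193c
Checksum = 0xe6c3


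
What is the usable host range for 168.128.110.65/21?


Network: 168.128.104.0
Broadcast: 168.128.111.255
First usable = network + 1
Last usable = broadcast - 1
Range: 168.128.104.1 to 168.128.111.254


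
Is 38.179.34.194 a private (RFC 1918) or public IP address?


RFC 1918 private ranges:
  10.0.0.0/8 (10.0.0.0 - 10.255.255.255)
  172.16.0.0/12 (172.16.0.0 - 172.31.255.255)
  192.168.0.0/16 (192.168.0.0 - 192.168.255.255)
Public (not in any RFC 1918 range)


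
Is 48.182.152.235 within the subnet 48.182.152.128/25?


Subnet network: 48.182.152.128
Test IP AND mask: 48.182.152.128
Yes, 48.182.152.235 is in 48.182.152.128/25


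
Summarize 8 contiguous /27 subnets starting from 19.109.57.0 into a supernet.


Original prefix: /27
Number of subnets: 8 = 2^3
New prefix = 27 - 3 = 24
Supernet: 19.109.57.0/24


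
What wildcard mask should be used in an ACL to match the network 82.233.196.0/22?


Subnet mask: 255.255.252.0
Wildcard = 255.255.255.255 - subnet mask
255 - 255 = 0
255 - 255 = 0
255 - 252 = 3
255 - 0 = 255
Wildcard: 0.0.3.255


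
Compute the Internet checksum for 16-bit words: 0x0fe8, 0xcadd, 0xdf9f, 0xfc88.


Sum all words (with carry folding):
+ 0x0fe8 = 0x0fe8
+ 0xcadd = 0xdac5
+ 0xdf9f = 0xba65
+ 0xfc88 = 0xb6ee
One's complement: ~0xb6ee
Checksum = 0x4911


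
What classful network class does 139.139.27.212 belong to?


First octet: 139
Binary: 10001011
10xxxxxx -> Class B (128-191)
Class B, default mask 255.255.0.0 (/16)


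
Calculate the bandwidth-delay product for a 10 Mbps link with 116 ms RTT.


BDP = bandwidth * RTT
= 10 Mbps * 116 ms
= 10 * 1e6 * 116 / 1000 bits
= 1160000 bits
= 145000 bytes
= 141.6016 KB
BDP = 1160000 bits (145000 bytes)


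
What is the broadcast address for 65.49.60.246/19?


Network: 65.49.32.0/19
Host bits = 13
Set all host bits to 1:
Broadcast: 65.49.63.255


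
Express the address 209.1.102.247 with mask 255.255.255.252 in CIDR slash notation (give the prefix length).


Binary: 11111111.11111111.11111111.11111100
Count leading 1s
Prefix: /30


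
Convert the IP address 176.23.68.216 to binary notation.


176 = 10110000
23 = 00010111
68 = 01000100
216 = 11011000
Binary: 10110000.00010111.01000100.11011000


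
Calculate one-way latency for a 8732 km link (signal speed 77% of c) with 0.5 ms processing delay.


Speed = 0.77 * 3e5 km/s = 231000 km/s
Propagation delay = 8732 / 231000 = 0.0378 s = 37.8009 ms
Processing delay = 0.5 ms
Total one-way latency = 38.3009 ms


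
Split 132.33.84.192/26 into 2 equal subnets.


New prefix = 26 + 1 = 27
Each subnet has 32 addresses
  132.33.84.192/27
  132.33.84.224/27
Subnets: 132.33.84.192/27, 132.33.84.224/27


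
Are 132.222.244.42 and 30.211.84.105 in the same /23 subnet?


Mask: 255.255.254.0
132.222.244.42 AND mask = 132.222.244.0
30.211.84.105 AND mask = 30.211.84.0
No, different subnets (132.222.244.0 vs 30.211.84.0)


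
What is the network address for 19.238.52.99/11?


IP:   00010011.11101110.00110100.01100011
Mask: 11111111.11100000.00000000.00000000
AND operation:
Net:  00010011.11100000.00000000.00000000
Network: 19.224.0.0/11


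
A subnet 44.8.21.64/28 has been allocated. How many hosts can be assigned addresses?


Host bits = 32 - 28 = 4
Total addresses = 2^4 = 16
Usable = total - 2 (network and broadcast)
Usable hosts: 14


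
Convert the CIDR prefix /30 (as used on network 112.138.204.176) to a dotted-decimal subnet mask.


/30 means 30 network bits, 2 host bits
Binary: 11111111111111111111111111111100
Mask: 255.255.255.252


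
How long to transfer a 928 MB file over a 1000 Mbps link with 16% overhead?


Effective throughput = 1000 * (1 - 16/100) = 840 Mbps
File size in Mb = 928 * 8 = 7424 Mb
Time = 7424 / 840
Time = 8.8381 seconds


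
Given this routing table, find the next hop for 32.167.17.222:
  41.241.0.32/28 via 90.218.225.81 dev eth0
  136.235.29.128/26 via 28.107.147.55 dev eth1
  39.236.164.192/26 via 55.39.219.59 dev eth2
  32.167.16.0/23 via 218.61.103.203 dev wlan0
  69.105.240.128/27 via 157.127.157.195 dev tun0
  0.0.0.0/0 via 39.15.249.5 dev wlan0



Longest prefix match for 32.167.17.222:
  /28 41.241.0.32: no
  /26 136.235.29.128: no
  /26 39.236.164.192: no
  /23 32.167.16.0: MATCH
  /27 69.105.240.128: no
  /0 0.0.0.0: MATCH
Selected: next-hop 218.61.103.203 via wlan0 (matched /23)


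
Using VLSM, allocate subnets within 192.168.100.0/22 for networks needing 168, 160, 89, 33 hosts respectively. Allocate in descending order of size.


168 hosts -> /24 (254 usable): 192.168.100.0/24
160 hosts -> /24 (254 usable): 192.168.101.0/24
89 hosts -> /25 (126 usable): 192.168.102.0/25
33 hosts -> /26 (62 usable): 192.168.102.128/26
Allocation: 192.168.100.0/24 (168 hosts, 254 usable); 192.168.101.0/24 (160 hosts, 254 usable); 192.168.102.0/25 (89 hosts, 126 usable); 192.168.102.128/26 (33 hosts, 62 usable)


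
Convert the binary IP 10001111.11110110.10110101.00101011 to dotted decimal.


10001111 = 143
11110110 = 246
10110101 = 181
00101011 = 43
IP: 143.246.181.43


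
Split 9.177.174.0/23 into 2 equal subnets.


New prefix = 23 + 1 = 24
Each subnet has 256 addresses
  9.177.174.0/24
  9.177.175.0/24
Subnets: 9.177.174.0/24, 9.177.175.0/24


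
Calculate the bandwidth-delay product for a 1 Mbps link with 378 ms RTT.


BDP = bandwidth * RTT
= 1 Mbps * 378 ms
= 1 * 1e6 * 378 / 1000 bits
= 378000 bits
= 47250 bytes
= 46.1426 KB
BDP = 378000 bits (47250 bytes)


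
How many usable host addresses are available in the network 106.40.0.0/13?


Host bits = 32 - 13 = 19
Total addresses = 2^19 = 524288
Usable = total - 2 (network and broadcast)
Usable hosts: 524286


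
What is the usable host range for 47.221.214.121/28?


Network: 47.221.214.112
Broadcast: 47.221.214.127
First usable = network + 1
Last usable = broadcast - 1
Range: 47.221.214.113 to 47.221.214.126


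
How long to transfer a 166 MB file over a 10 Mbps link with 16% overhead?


Effective throughput = 10 * (1 - 16/100) = 8.4 Mbps
File size in Mb = 166 * 8 = 1328 Mb
Time = 1328 / 8.4
Time = 158.0952 seconds


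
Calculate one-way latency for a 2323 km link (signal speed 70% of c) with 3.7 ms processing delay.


Speed = 0.7 * 3e5 km/s = 210000 km/s
Propagation delay = 2323 / 210000 = 0.0111 s = 11.0619 ms
Processing delay = 3.7 ms
Total one-way latency = 14.7619 ms


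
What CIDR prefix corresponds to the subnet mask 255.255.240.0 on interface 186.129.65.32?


Binary: 11111111.11111111.11110000.00000000
Count leading 1s
Prefix: /20


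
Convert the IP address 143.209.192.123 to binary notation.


143 = 10001111
209 = 11010001
192 = 11000000
123 = 01111011
Binary: 10001111.11010001.11000000.01111011


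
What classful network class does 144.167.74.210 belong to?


First octet: 144
Binary: 10010000
10xxxxxx -> Class B (128-191)
Class B, default mask 255.255.0.0 (/16)


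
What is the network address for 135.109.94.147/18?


IP:   10000111.01101101.01011110.10010011
Mask: 11111111.11111111.11000000.00000000
AND operation:
Net:  10000111.01101101.01000000.00000000
Network: 135.109.64.0/18


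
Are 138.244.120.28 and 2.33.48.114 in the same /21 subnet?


Mask: 255.255.248.0
138.244.120.28 AND mask = 138.244.120.0
2.33.48.114 AND mask = 2.33.48.0
No, different subnets (138.244.120.0 vs 2.33.48.0)


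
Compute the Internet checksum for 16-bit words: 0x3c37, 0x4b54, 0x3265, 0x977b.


Sum all words (with carry folding):
+ 0x3c37 = 0x3c37
+ 0x4b54 = 0x878b
+ 0x3265 = 0xb9f0
+ 0x977b = 0x516c
One's complement: ~0x516c
Checksum = 0xae93


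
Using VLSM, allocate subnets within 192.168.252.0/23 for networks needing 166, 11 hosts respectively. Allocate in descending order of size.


166 hosts -> /24 (254 usable): 192.168.252.0/24
11 hosts -> /28 (14 usable): 192.168.253.0/28
Allocation: 192.168.252.0/24 (166 hosts, 254 usable); 192.168.253.0/28 (11 hosts, 14 usable)


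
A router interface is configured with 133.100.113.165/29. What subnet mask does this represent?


/29 means 29 network bits, 3 host bits
Binary: 11111111111111111111111111111000
Mask: 255.255.255.248


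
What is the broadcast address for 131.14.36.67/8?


Network: 131.0.0.0/8
Host bits = 24
Set all host bits to 1:
Broadcast: 131.255.255.255


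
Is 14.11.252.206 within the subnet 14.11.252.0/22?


Subnet network: 14.11.252.0
Test IP AND mask: 14.11.252.0
Yes, 14.11.252.206 is in 14.11.252.0/22


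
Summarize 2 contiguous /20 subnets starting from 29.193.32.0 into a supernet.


Original prefix: /20
Number of subnets: 2 = 2^1
New prefix = 20 - 1 = 19
Supernet: 29.193.32.0/19


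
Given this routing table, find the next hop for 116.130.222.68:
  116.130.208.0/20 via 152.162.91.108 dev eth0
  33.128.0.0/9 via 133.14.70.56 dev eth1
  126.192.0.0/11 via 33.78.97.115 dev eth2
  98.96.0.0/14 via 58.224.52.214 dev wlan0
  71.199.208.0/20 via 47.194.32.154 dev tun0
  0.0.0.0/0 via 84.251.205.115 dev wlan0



Longest prefix match for 116.130.222.68:
  /20 116.130.208.0: MATCH
  /9 33.128.0.0: no
  /11 126.192.0.0: no
  /14 98.96.0.0: no
  /20 71.199.208.0: no
  /0 0.0.0.0: MATCH
Selected: next-hop 152.162.91.108 via eth0 (matched /20)


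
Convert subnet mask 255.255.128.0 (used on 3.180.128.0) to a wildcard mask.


Subnet mask: 255.255.128.0
Wildcard = 255.255.255.255 - subnet mask
255 - 255 = 0
255 - 255 = 0
255 - 128 = 127
255 - 0 = 255
Wildcard: 0.0.127.255


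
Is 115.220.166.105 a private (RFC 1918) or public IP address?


RFC 1918 private ranges:
  10.0.0.0/8 (10.0.0.0 - 10.255.255.255)
  172.16.0.0/12 (172.16.0.0 - 172.31.255.255)
  192.168.0.0/16 (192.168.0.0 - 192.168.255.255)
Public (not in any RFC 1918 range)


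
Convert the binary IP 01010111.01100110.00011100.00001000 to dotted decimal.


01010111 = 87
01100110 = 102
00011100 = 28
00001000 = 8
IP: 87.102.28.8


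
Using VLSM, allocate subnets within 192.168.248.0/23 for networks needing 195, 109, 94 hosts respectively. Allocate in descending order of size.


195 hosts -> /24 (254 usable): 192.168.248.0/24
109 hosts -> /25 (126 usable): 192.168.249.0/25
94 hosts -> /25 (126 usable): 192.168.249.128/25
Allocation: 192.168.248.0/24 (195 hosts, 254 usable); 192.168.249.0/25 (109 hosts, 126 usable); 192.168.249.128/25 (94 hosts, 126 usable)


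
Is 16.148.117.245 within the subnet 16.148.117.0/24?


Subnet network: 16.148.117.0
Test IP AND mask: 16.148.117.0
Yes, 16.148.117.245 is in 16.148.117.0/24


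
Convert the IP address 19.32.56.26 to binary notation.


19 = 00010011
32 = 00100000
56 = 00111000
26 = 00011010
Binary: 00010011.00100000.00111000.00011010


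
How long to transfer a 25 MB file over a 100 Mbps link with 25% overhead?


Effective throughput = 100 * (1 - 25/100) = 75 Mbps
File size in Mb = 25 * 8 = 200 Mb
Time = 200 / 75
Time = 2.6667 seconds


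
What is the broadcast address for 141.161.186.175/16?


Network: 141.161.0.0/16
Host bits = 16
Set all host bits to 1:
Broadcast: 141.161.255.255


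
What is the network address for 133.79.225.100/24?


IP:   10000101.01001111.11100001.01100100
Mask: 11111111.11111111.11111111.00000000
AND operation:
Net:  10000101.01001111.11100001.00000000
Network: 133.79.225.0/24


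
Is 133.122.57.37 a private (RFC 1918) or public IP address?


RFC 1918 private ranges:
  10.0.0.0/8 (10.0.0.0 - 10.255.255.255)
  172.16.0.0/12 (172.16.0.0 - 172.31.255.255)
  192.168.0.0/16 (192.168.0.0 - 192.168.255.255)
Public (not in any RFC 1918 range)


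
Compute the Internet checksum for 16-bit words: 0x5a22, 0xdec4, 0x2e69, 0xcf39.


Sum all words (with carry folding):
+ 0x5a22 = 0x5a22
+ 0xdec4 = 0x38e7
+ 0x2e69 = 0x6750
+ 0xcf39 = 0x368a
One's complement: ~0x368a
Checksum = 0xc975


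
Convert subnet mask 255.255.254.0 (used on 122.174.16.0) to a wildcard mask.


Subnet mask: 255.255.254.0
Wildcard = 255.255.255.255 - subnet mask
255 - 255 = 0
255 - 255 = 0
255 - 254 = 1
255 - 0 = 255
Wildcard: 0.0.1.255


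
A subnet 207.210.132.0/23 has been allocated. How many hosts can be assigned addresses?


Host bits = 32 - 23 = 9
Total addresses = 2^9 = 512
Usable = total - 2 (network and broadcast)
Usable hosts: 510


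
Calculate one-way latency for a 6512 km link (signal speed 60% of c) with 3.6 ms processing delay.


Speed = 0.6 * 3e5 km/s = 180000 km/s
Propagation delay = 6512 / 180000 = 0.0362 s = 36.1778 ms
Processing delay = 3.6 ms
Total one-way latency = 39.7778 ms


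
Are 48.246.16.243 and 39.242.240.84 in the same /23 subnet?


Mask: 255.255.254.0
48.246.16.243 AND mask = 48.246.16.0
39.242.240.84 AND mask = 39.242.240.0
No, different subnets (48.246.16.0 vs 39.242.240.0)


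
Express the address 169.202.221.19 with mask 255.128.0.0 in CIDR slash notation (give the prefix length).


Binary: 11111111.10000000.00000000.00000000
Count leading 1s
Prefix: /9


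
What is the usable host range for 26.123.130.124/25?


Network: 26.123.130.0
Broadcast: 26.123.130.127
First usable = network + 1
Last usable = broadcast - 1
Range: 26.123.130.1 to 26.123.130.126


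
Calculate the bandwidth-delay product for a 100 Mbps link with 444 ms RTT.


BDP = bandwidth * RTT
= 100 Mbps * 444 ms
= 100 * 1e6 * 444 / 1000 bits
= 44400000 bits
= 5550000 bytes
= 5419.9219 KB
BDP = 44400000 bits (5550000 bytes)


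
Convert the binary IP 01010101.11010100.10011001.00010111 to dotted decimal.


01010101 = 85
11010100 = 212
10011001 = 153
00010111 = 23
IP: 85.212.153.23


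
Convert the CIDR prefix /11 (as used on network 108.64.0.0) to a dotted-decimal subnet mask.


/11 means 11 network bits, 21 host bits
Binary: 11111111111000000000000000000000
Mask: 255.224.0.0


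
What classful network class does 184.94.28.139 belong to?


First octet: 184
Binary: 10111000
10xxxxxx -> Class B (128-191)
Class B, default mask 255.255.0.0 (/16)


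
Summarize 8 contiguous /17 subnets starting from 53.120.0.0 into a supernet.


Original prefix: /17
Number of subnets: 8 = 2^3
New prefix = 17 - 3 = 14
Supernet: 53.120.0.0/14


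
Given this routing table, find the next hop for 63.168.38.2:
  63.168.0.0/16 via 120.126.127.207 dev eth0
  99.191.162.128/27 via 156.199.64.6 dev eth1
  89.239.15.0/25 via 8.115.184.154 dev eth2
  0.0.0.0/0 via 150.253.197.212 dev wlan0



Longest prefix match for 63.168.38.2:
  /16 63.168.0.0: MATCH
  /27 99.191.162.128: no
  /25 89.239.15.0: no
  /0 0.0.0.0: MATCH
Selected: next-hop 120.126.127.207 via eth0 (matched /16)


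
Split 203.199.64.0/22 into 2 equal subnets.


New prefix = 22 + 1 = 23
Each subnet has 512 addresses
  203.199.64.0/23
  203.199.66.0/23
Subnets: 203.199.64.0/23, 203.199.66.0/23


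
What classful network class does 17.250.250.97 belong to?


First octet: 17
Binary: 00010001
0xxxxxxx -> Class A (1-126)
Class A, default mask 255.0.0.0 (/8)


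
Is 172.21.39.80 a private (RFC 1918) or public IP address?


RFC 1918 private ranges:
  10.0.0.0/8 (10.0.0.0 - 10.255.255.255)
  172.16.0.0/12 (172.16.0.0 - 172.31.255.255)
  192.168.0.0/16 (192.168.0.0 - 192.168.255.255)
Private (in 172.16.0.0/12)


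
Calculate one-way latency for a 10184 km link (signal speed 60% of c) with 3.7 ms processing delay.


Speed = 0.6 * 3e5 km/s = 180000 km/s
Propagation delay = 10184 / 180000 = 0.0566 s = 56.5778 ms
Processing delay = 3.7 ms
Total one-way latency = 60.2778 ms


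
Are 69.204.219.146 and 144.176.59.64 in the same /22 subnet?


Mask: 255.255.252.0
69.204.219.146 AND mask = 69.204.216.0
144.176.59.64 AND mask = 144.176.56.0
No, different subnets (69.204.216.0 vs 144.176.56.0)


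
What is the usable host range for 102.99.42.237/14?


Network: 102.96.0.0
Broadcast: 102.99.255.255
First usable = network + 1
Last usable = broadcast - 1
Range: 102.96.0.1 to 102.99.255.254


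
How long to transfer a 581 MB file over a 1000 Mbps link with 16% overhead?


Effective throughput = 1000 * (1 - 16/100) = 840 Mbps
File size in Mb = 581 * 8 = 4648 Mb
Time = 4648 / 840
Time = 5.5333 seconds


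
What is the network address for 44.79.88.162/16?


IP:   00101100.01001111.01011000.10100010
Mask: 11111111.11111111.00000000.00000000
AND operation:
Net:  00101100.01001111.00000000.00000000
Network: 44.79.0.0/16


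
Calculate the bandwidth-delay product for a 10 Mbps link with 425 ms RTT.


BDP = bandwidth * RTT
= 10 Mbps * 425 ms
= 10 * 1e6 * 425 / 1000 bits
= 4250000 bits
= 531250 bytes
= 518.7988 KB
BDP = 4250000 bits (531250 bytes)


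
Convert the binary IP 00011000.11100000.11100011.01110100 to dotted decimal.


00011000 = 24
11100000 = 224
11100011 = 227
01110100 = 116
IP: 24.224.227.116


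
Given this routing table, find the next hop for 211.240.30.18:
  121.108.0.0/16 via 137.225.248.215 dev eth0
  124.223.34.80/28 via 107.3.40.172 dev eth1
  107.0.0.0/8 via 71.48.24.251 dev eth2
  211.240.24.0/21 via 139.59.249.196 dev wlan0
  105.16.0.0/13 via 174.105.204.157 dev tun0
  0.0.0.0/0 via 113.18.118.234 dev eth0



Longest prefix match for 211.240.30.18:
  /16 121.108.0.0: no
  /28 124.223.34.80: no
  /8 107.0.0.0: no
  /21 211.240.24.0: MATCH
  /13 105.16.0.0: no
  /0 0.0.0.0: MATCH
Selected: next-hop 139.59.249.196 via wlan0 (matched /21)


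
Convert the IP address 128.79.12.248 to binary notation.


128 = 10000000
79 = 01001111
12 = 00001100
248 = 11111000
Binary: 10000000.01001111.00001100.11111000


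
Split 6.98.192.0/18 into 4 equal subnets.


New prefix = 18 + 2 = 20
Each subnet has 4096 addresses
  6.98.192.0/20
  6.98.208.0/20
  6.98.224.0/20
  6.98.240.0/20
Subnets: 6.98.192.0/20, 6.98.208.0/20, 6.98.224.0/20, 6.98.240.0/20


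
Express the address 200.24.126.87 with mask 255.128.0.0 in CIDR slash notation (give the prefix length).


Binary: 11111111.10000000.00000000.00000000
Count leading 1s
Prefix: /9


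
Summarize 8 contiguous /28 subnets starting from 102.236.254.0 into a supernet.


Original prefix: /28
Number of subnets: 8 = 2^3
New prefix = 28 - 3 = 25
Supernet: 102.236.254.0/25


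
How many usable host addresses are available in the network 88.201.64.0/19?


Host bits = 32 - 19 = 13
Total addresses = 2^13 = 8192
Usable = total - 2 (network and broadcast)
Usable hosts: 8190


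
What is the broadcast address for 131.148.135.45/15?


Network: 131.148.0.0/15
Host bits = 17
Set all host bits to 1:
Broadcast: 131.149.255.255


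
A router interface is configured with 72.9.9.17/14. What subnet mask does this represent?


/14 means 14 network bits, 18 host bits
Binary: 11111111111111000000000000000000
Mask: 255.252.0.0


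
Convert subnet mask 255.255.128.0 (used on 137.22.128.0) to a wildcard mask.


Subnet mask: 255.255.128.0
Wildcard = 255.255.255.255 - subnet mask
255 - 255 = 0
255 - 255 = 0
255 - 128 = 127
255 - 0 = 255
Wildcard: 0.0.127.255


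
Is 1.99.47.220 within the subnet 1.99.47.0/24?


Subnet network: 1.99.47.0
Test IP AND mask: 1.99.47.0
Yes, 1.99.47.220 is in 1.99.47.0/24


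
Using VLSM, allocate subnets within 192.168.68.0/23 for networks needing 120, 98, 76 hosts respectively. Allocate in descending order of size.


120 hosts -> /25 (126 usable): 192.168.68.0/25
98 hosts -> /25 (126 usable): 192.168.68.128/25
76 hosts -> /25 (126 usable): 192.168.69.0/25
Allocation: 192.168.68.0/25 (120 hosts, 126 usable); 192.168.68.128/25 (98 hosts, 126 usable); 192.168.69.0/25 (76 hosts, 126 usable)


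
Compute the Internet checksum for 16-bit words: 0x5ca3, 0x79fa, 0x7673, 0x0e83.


Sum all words (with carry folding):
+ 0x5ca3 = 0x5ca3
+ 0x79fa = 0xd69d
+ 0x7673 = 0x4d11
+ 0x0e83 = 0x5b94
One's complement: ~0x5b94
Checksum = 0xa46b


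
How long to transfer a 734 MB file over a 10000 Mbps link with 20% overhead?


Effective throughput = 10000 * (1 - 20/100) = 8000 Mbps
File size in Mb = 734 * 8 = 5872 Mb
Time = 5872 / 8000
Time = 0.734 seconds


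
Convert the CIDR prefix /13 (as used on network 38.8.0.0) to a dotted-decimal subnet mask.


/13 means 13 network bits, 19 host bits
Binary: 11111111111110000000000000000000
Mask: 255.248.0.0


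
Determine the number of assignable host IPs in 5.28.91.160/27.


Host bits = 32 - 27 = 5
Total addresses = 2^5 = 32
Usable = total - 2 (network and broadcast)
Usable hosts: 30


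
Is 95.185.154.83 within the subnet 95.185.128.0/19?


Subnet network: 95.185.128.0
Test IP AND mask: 95.185.128.0
Yes, 95.185.154.83 is in 95.185.128.0/19


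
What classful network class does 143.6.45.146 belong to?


First octet: 143
Binary: 10001111
10xxxxxx -> Class B (128-191)
Class B, default mask 255.255.0.0 (/16)


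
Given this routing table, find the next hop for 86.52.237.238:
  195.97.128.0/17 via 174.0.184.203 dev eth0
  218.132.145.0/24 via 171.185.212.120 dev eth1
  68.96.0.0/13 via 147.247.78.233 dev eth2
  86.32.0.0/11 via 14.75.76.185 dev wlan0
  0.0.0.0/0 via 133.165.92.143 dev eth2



Longest prefix match for 86.52.237.238:
  /17 195.97.128.0: no
  /24 218.132.145.0: no
  /13 68.96.0.0: no
  /11 86.32.0.0: MATCH
  /0 0.0.0.0: MATCH
Selected: next-hop 14.75.76.185 via wlan0 (matched /11)


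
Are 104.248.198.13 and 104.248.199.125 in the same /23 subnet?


Mask: 255.255.254.0
104.248.198.13 AND mask = 104.248.198.0
104.248.199.125 AND mask = 104.248.198.0
Yes, same subnet (104.248.198.0)


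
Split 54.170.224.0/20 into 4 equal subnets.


New prefix = 20 + 2 = 22
Each subnet has 1024 addresses
  54.170.224.0/22
  54.170.228.0/22
  54.170.232.0/22
  54.170.236.0/22
Subnets: 54.170.224.0/22, 54.170.228.0/22, 54.170.232.0/22, 54.170.236.0/22


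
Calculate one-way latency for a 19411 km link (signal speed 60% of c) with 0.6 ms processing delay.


Speed = 0.6 * 3e5 km/s = 180000 km/s
Propagation delay = 19411 / 180000 = 0.1078 s = 107.8389 ms
Processing delay = 0.6 ms
Total one-way latency = 108.4389 ms


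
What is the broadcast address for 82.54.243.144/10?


Network: 82.0.0.0/10
Host bits = 22
Set all host bits to 1:
Broadcast: 82.63.255.255


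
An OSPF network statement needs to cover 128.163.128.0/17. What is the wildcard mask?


Subnet mask: 255.255.128.0
Wildcard = 255.255.255.255 - subnet mask
255 - 255 = 0
255 - 255 = 0
255 - 128 = 127
255 - 0 = 255
Wildcard: 0.0.127.255


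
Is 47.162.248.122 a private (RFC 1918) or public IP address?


RFC 1918 private ranges:
  10.0.0.0/8 (10.0.0.0 - 10.255.255.255)
  172.16.0.0/12 (172.16.0.0 - 172.31.255.255)
  192.168.0.0/16 (192.168.0.0 - 192.168.255.255)
Public (not in any RFC 1918 range)


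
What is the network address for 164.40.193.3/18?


IP:   10100100.00101000.11000001.00000011
Mask: 11111111.11111111.11000000.00000000
AND operation:
Net:  10100100.00101000.11000000.00000000
Network: 164.40.192.0/18


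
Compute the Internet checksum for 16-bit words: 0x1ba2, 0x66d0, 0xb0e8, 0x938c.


Sum all words (with carry folding):
+ 0x1ba2 = 0x1ba2
+ 0x66d0 = 0x8272
+ 0xb0e8 = 0x335b
+ 0x938c = 0xc6e7
One's complement: ~0xc6e7
Checksum = 0x3918


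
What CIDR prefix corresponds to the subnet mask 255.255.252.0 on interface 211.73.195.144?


Binary: 11111111.11111111.11111100.00000000
Count leading 1s
Prefix: /22


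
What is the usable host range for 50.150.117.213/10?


Network: 50.128.0.0
Broadcast: 50.191.255.255
First usable = network + 1
Last usable = broadcast - 1
Range: 50.128.0.1 to 50.191.255.254


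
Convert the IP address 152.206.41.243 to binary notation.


152 = 10011000
206 = 11001110
41 = 00101001
243 = 11110011
Binary: 10011000.11001110.00101001.11110011


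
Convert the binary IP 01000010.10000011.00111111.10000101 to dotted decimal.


01000010 = 66
10000011 = 131
00111111 = 63
10000101 = 133
IP: 66.131.63.133


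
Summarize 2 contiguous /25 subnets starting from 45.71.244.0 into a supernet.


Original prefix: /25
Number of subnets: 2 = 2^1
New prefix = 25 - 1 = 24
Supernet: 45.71.244.0/24


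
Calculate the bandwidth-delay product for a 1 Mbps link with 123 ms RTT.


BDP = bandwidth * RTT
= 1 Mbps * 123 ms
= 1 * 1e6 * 123 / 1000 bits
= 123000 bits
= 15375 bytes
= 15.0146 KB
BDP = 123000 bits (15375 bytes)


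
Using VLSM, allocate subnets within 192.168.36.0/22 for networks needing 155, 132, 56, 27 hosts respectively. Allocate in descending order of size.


155 hosts -> /24 (254 usable): 192.168.36.0/24
132 hosts -> /24 (254 usable): 192.168.37.0/24
56 hosts -> /26 (62 usable): 192.168.38.0/26
27 hosts -> /27 (30 usable): 192.168.38.64/27
Allocation: 192.168.36.0/24 (155 hosts, 254 usable); 192.168.37.0/24 (132 hosts, 254 usable); 192.168.38.0/26 (56 hosts, 62 usable); 192.168.38.64/27 (27 hosts, 30 usable)


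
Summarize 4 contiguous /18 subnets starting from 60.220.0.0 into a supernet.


Original prefix: /18
Number of subnets: 4 = 2^2
New prefix = 18 - 2 = 16
Supernet: 60.220.0.0/16


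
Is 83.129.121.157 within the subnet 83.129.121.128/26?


Subnet network: 83.129.121.128
Test IP AND mask: 83.129.121.128
Yes, 83.129.121.157 is in 83.129.121.128/26


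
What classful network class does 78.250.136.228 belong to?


First octet: 78
Binary: 01001110
0xxxxxxx -> Class A (1-126)
Class A, default mask 255.0.0.0 (/8)


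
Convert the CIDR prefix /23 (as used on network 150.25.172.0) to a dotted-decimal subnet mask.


/23 means 23 network bits, 9 host bits
Binary: 11111111111111111111111000000000
Mask: 255.255.254.0


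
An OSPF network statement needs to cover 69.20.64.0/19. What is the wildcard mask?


Subnet mask: 255.255.224.0
Wildcard = 255.255.255.255 - subnet mask
255 - 255 = 0
255 - 255 = 0
255 - 224 = 31
255 - 0 = 255
Wildcard: 0.0.31.255


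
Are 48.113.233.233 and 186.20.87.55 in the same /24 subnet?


Mask: 255.255.255.0
48.113.233.233 AND mask = 48.113.233.0
186.20.87.55 AND mask = 186.20.87.0
No, different subnets (48.113.233.0 vs 186.20.87.0)


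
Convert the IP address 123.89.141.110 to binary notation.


123 = 01111011
89 = 01011001
141 = 10001101
110 = 01101110
Binary: 01111011.01011001.10001101.01101110


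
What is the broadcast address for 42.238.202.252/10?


Network: 42.192.0.0/10
Host bits = 22
Set all host bits to 1:
Broadcast: 42.255.255.255


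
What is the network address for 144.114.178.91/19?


IP:   10010000.01110010.10110010.01011011
Mask: 11111111.11111111.11100000.00000000
AND operation:
Net:  10010000.01110010.10100000.00000000
Network: 144.114.160.0/19


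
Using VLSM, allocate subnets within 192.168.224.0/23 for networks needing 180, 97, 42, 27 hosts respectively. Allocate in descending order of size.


180 hosts -> /24 (254 usable): 192.168.224.0/24
97 hosts -> /25 (126 usable): 192.168.225.0/25
42 hosts -> /26 (62 usable): 192.168.225.128/26
27 hosts -> /27 (30 usable): 192.168.225.192/27
Allocation: 192.168.224.0/24 (180 hosts, 254 usable); 192.168.225.0/25 (97 hosts, 126 usable); 192.168.225.128/26 (42 hosts, 62 usable); 192.168.225.192/27 (27 hosts, 30 usable)


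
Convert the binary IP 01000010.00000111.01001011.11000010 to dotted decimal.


01000010 = 66
00000111 = 7
01001011 = 75
11000010 = 194
IP: 66.7.75.194


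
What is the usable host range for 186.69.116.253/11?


Network: 186.64.0.0
Broadcast: 186.95.255.255
First usable = network + 1
Last usable = broadcast - 1
Range: 186.64.0.1 to 186.95.255.254


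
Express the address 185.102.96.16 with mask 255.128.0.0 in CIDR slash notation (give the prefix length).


Binary: 11111111.10000000.00000000.00000000
Count leading 1s
Prefix: /9


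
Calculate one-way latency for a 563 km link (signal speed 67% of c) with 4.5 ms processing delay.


Speed = 0.67 * 3e5 km/s = 201000 km/s
Propagation delay = 563 / 201000 = 0.0028 s = 2.801 ms
Processing delay = 4.5 ms
Total one-way latency = 7.301 ms


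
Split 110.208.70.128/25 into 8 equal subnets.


New prefix = 25 + 3 = 28
Each subnet has 16 addresses
  110.208.70.128/28
  110.208.70.144/28
  110.208.70.160/28
  110.208.70.176/28
  110.208.70.192/28
  110.208.70.208/28
  110.208.70.224/28
  110.208.70.240/28
Subnets: 110.208.70.128/28, 110.208.70.144/28, 110.208.70.160/28, 110.208.70.176/28, 110.208.70.192/28, 110.208.70.208/28, 110.208.70.224/28, 110.208.70.240/28


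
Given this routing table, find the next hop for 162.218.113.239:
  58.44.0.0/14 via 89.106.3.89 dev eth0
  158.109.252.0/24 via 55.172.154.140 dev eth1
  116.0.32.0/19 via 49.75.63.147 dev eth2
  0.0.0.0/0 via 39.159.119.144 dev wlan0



Longest prefix match for 162.218.113.239:
  /14 58.44.0.0: no
  /24 158.109.252.0: no
  /19 116.0.32.0: no
  /0 0.0.0.0: MATCH
Selected: next-hop 39.159.119.144 via wlan0 (matched /0)


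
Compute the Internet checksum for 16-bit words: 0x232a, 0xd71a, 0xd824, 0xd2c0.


Sum all words (with carry folding):
+ 0x232a = 0x232a
+ 0xd71a = 0xfa44
+ 0xd824 = 0xd269
+ 0xd2c0 = 0xa52a
One's complement: ~0xa52a
Checksum = 0x5ad5


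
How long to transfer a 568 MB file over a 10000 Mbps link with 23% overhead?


Effective throughput = 10000 * (1 - 23/100) = 7700 Mbps
File size in Mb = 568 * 8 = 4544 Mb
Time = 4544 / 7700
Time = 0.5901 seconds
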